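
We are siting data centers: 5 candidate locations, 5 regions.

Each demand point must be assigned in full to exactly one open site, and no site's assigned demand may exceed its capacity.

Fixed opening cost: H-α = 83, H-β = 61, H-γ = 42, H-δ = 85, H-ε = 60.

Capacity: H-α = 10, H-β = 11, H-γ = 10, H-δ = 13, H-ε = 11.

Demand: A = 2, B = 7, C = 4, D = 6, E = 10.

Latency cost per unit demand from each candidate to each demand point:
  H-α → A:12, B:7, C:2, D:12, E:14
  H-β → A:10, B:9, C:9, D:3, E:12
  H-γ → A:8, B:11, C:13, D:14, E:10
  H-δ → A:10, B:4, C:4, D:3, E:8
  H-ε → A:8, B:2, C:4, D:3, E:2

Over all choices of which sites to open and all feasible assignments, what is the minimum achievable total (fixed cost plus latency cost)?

Open {H-β, H-δ, H-ε}; cheapest assignment that respects the capacities:
  H-β (cap 11, load 8): A, D — cost 2×10 + 6×3 = 38
  H-δ (cap 13, load 11): B, C — cost 7×4 + 4×4 = 44
  H-ε (cap 11, load 10): E — cost 10×2 = 20
  Shipping 102, fixed 206 → total 308.
  Any other capacity-feasible assignment to {H-β, H-δ, H-ε} ships for at least 102.
Compare {H-γ, H-δ, H-ε}: its best feasible assignment gives total 321.
Compare {H-α, H-δ, H-ε}: its best feasible assignment gives total 326.
Every other set of open sites that can feasibly serve all demand totals ≥ 321 even under its best assignment. Minimum: 308.

308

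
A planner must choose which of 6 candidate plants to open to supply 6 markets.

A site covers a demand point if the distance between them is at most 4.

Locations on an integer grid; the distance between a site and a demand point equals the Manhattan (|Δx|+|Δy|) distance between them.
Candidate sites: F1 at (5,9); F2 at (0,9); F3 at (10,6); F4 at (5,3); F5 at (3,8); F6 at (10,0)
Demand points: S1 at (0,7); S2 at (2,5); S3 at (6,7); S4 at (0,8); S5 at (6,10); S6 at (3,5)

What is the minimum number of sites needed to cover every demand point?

2

Coverage sets (demand points within 4 of each site):
  F1: {S3, S5}
  F2: {S1, S4}
  F3: {}
  F4: {S6}
  F5: {S1, S2, S3, S4, S6}
  F6: {}
No single site covers all 6 demand points.
But {F1, F5} covers everything, so the minimum is 2.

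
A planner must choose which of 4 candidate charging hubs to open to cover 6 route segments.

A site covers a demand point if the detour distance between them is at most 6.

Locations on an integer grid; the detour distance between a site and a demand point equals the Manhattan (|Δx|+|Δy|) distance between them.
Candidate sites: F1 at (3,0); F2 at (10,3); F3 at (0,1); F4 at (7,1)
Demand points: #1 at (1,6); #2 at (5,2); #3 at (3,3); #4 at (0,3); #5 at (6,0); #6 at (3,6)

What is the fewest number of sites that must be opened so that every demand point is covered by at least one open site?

2

Coverage sets (demand points within 6 of each site):
  F1: {#2, #3, #4, #5, #6}
  F2: {#2}
  F3: {#1, #2, #3, #4}
  F4: {#2, #3, #5}
No single site covers all 6 demand points.
But {F1, F3} covers everything, so the minimum is 2.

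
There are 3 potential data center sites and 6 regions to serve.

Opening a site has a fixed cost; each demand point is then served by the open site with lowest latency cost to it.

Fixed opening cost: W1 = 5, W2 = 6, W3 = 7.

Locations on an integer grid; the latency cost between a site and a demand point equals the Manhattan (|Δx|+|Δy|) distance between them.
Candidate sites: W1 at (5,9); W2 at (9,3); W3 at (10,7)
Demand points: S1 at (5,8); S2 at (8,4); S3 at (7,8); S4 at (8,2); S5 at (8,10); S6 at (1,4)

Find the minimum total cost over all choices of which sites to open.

32

Open {W1, W2}: assign each demand point to its cheapest open site.
  S1→W1 1, S2→W2 2, S3→W1 3, S4→W2 2, S5→W1 4, S6→W1 9
  latency cost 21, fixed 11 → total 32.
Compare {W1, W2, W3}: latency cost 21 + fixed 18 = 39.
Compare {W1}: latency cost 35 + fixed 5 = 40.
Compare {W1, W3}: latency cost 29 + fixed 12 = 41.
All other subsets cost ≥ 39. Minimum total cost: 32.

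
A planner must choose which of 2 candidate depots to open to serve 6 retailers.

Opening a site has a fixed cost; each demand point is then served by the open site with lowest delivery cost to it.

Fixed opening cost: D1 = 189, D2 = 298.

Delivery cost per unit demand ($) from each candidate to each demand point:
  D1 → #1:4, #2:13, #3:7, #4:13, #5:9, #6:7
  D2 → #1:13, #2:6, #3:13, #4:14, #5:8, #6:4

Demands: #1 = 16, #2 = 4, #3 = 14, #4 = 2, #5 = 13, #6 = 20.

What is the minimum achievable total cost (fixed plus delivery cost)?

686

Open {D1}: assign each demand point to its cheapest open site.
  #1→D1 16×4=64, #2→D1 4×13=52, #3→D1 14×7=98, #4→D1 2×13=26, #5→D1 13×9=117, #6→D1 20×7=140
  delivery cost 497, fixed 189 → total 686.
Compare {D1, D2}: delivery cost 396 + fixed 487 = 883.
Compare {D2}: delivery cost 626 + fixed 298 = 924.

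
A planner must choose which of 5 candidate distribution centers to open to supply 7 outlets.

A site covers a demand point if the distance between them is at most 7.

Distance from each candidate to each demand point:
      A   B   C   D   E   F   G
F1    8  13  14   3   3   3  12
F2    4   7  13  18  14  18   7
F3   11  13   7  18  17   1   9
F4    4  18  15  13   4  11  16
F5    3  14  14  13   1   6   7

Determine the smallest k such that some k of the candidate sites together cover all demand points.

Coverage sets (demand points within 7 of each site):
  F1: {D, E, F}
  F2: {A, B, G}
  F3: {C, F}
  F4: {A, E}
  F5: {A, E, F, G}
No 2 sites suffice: every size-2 union leaves at least one demand point uncovered.
But {F1, F2, F3} covers everything, so the minimum is 3.

3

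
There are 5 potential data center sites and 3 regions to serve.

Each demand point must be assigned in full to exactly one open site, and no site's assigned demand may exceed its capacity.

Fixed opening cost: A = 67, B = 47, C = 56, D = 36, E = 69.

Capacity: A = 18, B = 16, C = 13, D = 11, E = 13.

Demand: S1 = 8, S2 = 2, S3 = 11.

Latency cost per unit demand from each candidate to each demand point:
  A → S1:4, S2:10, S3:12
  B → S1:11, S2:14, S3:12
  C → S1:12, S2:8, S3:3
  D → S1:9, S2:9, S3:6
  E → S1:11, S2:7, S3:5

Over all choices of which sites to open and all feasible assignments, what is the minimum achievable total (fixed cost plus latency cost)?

Open {A, C}; cheapest assignment that respects the capacities:
  A (cap 18, load 8): S1 — cost 8×4 = 32
  C (cap 13, load 13): S2, S3 — cost 2×8 + 11×3 = 49
  Shipping 81, fixed 123 → total 204.
  Any other capacity-feasible assignment to {A, C} ships for at least 81.
Compare {C, D}: its best feasible assignment gives total 213.
Compare {A, D}: its best feasible assignment gives total 221.
Every other set of open sites that can feasibly serve all demand totals ≥ 213 even under its best assignment. Minimum: 204.

204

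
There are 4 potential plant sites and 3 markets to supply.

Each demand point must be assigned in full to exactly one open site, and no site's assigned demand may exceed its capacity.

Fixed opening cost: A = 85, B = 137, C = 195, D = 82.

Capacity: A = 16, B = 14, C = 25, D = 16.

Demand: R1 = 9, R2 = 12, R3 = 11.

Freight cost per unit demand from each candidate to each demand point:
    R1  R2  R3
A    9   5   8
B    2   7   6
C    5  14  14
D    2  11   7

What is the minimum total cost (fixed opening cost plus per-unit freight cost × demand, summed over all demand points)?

Open {A, B, D}; cheapest assignment that respects the capacities:
  A (cap 16, load 12): R2 — cost 12×5 = 60
  B (cap 14, load 11): R3 — cost 11×6 = 66
  D (cap 16, load 9): R1 — cost 9×2 = 18
  Shipping 144, fixed 304 → total 448.
  Any other capacity-feasible assignment to {A, B, D} ships for at least 144.
Compare {A, C}: its best feasible assignment gives total 539.
Compare {A, C, D}: its best feasible assignment gives total 544.
Every other set of open sites that can feasibly serve all demand totals ≥ 539 even under its best assignment. Minimum: 448.

448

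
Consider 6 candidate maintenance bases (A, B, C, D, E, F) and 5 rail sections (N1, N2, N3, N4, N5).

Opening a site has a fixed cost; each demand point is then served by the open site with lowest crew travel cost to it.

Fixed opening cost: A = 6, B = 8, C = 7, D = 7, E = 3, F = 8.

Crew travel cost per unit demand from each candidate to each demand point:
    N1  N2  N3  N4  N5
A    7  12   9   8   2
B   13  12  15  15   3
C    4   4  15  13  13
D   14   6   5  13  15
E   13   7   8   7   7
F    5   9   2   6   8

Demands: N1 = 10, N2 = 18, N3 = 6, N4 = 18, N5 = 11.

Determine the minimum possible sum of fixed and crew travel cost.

Open {A, C, F}: assign each demand point to its cheapest open site.
  N1→C 10×4=40, N2→C 18×4=72, N3→F 6×2=12, N4→F 18×6=108, N5→A 11×2=22
  crew travel cost 254, fixed 21 → total 275.
Compare {A, C, E, F}: crew travel cost 254 + fixed 24 = 278.
Compare {A, C, D, F}: crew travel cost 254 + fixed 28 = 282.
Compare {A, B, C, F}: crew travel cost 254 + fixed 29 = 283.
All other subsets cost ≥ 278. Minimum total cost: 275.

275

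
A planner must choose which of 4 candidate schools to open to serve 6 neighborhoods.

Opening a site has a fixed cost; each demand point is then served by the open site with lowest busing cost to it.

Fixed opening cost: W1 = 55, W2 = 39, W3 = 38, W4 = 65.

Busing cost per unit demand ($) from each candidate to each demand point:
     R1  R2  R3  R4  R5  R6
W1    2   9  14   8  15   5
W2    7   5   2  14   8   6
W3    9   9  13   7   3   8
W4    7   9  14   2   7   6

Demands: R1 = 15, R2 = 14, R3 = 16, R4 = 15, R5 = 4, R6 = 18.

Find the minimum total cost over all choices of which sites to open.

Open {W1, W2, W4}: assign each demand point to its cheapest open site.
  R1→W1 15×2=30, R2→W2 14×5=70, R3→W2 16×2=32, R4→W4 15×2=30, R5→W4 4×7=28, R6→W1 18×5=90
  busing cost 280, fixed 159 → total 439.
Compare {W1, W2, W3, W4}: busing cost 264 + fixed 197 = 461.
Compare {W1, W2}: busing cost 374 + fixed 94 = 468.
Compare {W1, W2, W3}: busing cost 339 + fixed 132 = 471.
All other subsets cost ≥ 461. Minimum total cost: 439.

439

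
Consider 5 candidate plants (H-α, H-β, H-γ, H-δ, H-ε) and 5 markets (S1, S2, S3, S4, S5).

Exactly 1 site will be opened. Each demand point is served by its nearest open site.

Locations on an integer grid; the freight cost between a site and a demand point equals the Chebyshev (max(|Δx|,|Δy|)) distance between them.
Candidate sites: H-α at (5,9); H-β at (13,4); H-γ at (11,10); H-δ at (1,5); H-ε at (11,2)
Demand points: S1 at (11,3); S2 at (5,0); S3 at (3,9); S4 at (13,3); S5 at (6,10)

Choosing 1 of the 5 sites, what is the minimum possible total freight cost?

Open {H-ε}.
  S1→H-ε 1, S2→H-ε 6, S3→H-ε 8, S4→H-ε 2, S5→H-ε 8  ⇒ total 25.
Compare {H-α}: total 26.
Compare {H-β}: total 28.
No size-1 selection does better; minimum is 25.

25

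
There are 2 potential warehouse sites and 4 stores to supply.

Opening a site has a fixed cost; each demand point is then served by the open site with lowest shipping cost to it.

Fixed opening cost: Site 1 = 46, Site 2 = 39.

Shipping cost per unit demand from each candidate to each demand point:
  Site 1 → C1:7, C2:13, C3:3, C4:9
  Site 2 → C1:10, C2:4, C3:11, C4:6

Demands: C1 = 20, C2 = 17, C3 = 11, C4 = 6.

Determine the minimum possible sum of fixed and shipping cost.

362

Open {Site 1, Site 2}: assign each demand point to its cheapest open site.
  C1→Site 1 20×7=140, C2→Site 2 17×4=68, C3→Site 1 11×3=33, C4→Site 2 6×6=36
  shipping cost 277, fixed 85 → total 362.
Compare {Site 2}: shipping cost 425 + fixed 39 = 464.
Compare {Site 1}: shipping cost 448 + fixed 46 = 494.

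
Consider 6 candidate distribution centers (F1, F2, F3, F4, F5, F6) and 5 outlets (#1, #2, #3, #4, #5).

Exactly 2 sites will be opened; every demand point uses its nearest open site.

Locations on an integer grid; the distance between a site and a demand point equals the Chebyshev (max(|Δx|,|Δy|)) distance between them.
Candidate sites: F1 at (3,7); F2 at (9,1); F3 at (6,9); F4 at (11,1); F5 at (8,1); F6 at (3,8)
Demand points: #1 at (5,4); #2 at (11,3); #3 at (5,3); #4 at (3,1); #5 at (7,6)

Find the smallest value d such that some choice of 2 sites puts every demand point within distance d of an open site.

5

Open {F1, F5}.
  Farthest demand point is #4 at distance 5 (to F5); all others are ≤ 5.
With {F2, F5} the worst case is 5.
With {F3, F5} the worst case is 5.
No size-2 selection achieves below 5.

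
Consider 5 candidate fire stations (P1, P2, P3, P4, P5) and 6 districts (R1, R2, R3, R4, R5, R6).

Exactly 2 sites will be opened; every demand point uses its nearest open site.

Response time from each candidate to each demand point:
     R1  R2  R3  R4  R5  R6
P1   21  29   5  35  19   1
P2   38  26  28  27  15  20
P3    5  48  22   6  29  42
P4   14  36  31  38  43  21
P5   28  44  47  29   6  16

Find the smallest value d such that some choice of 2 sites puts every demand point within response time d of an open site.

Open {P2, P3}.
  Farthest demand point is R2 at response time 26 (to P2); all others are ≤ 26.
With {P1, P2} the worst case is 27.
With {P2, P4} the worst case is 28.
No size-2 selection achieves below 26.

26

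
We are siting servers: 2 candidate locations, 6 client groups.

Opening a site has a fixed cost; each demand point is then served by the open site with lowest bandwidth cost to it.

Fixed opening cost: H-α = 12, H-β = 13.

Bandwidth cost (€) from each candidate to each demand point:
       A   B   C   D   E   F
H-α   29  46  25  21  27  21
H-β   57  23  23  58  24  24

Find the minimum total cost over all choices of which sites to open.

Open {H-α, H-β}: assign each demand point to its cheapest open site.
  A→H-α 29, B→H-β 23, C→H-β 23, D→H-α 21, E→H-β 24, F→H-α 21
  bandwidth cost 141, fixed 25 → total 166.
Compare {H-α}: bandwidth cost 169 + fixed 12 = 181.
Compare {H-β}: bandwidth cost 209 + fixed 13 = 222.

166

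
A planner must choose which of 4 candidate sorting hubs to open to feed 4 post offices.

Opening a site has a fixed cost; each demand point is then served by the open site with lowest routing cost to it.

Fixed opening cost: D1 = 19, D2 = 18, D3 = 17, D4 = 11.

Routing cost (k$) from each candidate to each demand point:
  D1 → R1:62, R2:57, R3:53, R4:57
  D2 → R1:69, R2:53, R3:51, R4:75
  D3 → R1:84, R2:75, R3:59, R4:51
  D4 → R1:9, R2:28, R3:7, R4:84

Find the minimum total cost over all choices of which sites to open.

Open {D3, D4}: assign each demand point to its cheapest open site.
  R1→D4 9, R2→D4 28, R3→D4 7, R4→D3 51
  routing cost 95, fixed 28 → total 123.
Compare {D1, D4}: routing cost 101 + fixed 30 = 131.
Compare {D4}: routing cost 128 + fixed 11 = 139.
Compare {D2, D3, D4}: routing cost 95 + fixed 46 = 141.
All other subsets cost ≥ 131. Minimum total cost: 123.

123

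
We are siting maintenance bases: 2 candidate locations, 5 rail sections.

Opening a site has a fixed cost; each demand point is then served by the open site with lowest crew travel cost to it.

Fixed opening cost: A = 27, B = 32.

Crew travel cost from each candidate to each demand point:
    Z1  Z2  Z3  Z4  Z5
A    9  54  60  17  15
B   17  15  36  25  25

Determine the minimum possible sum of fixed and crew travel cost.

150

Open {B}: assign each demand point to its cheapest open site.
  Z1→B 17, Z2→B 15, Z3→B 36, Z4→B 25, Z5→B 25
  crew travel cost 118, fixed 32 → total 150.
Compare {A, B}: crew travel cost 92 + fixed 59 = 151.
Compare {A}: crew travel cost 155 + fixed 27 = 182.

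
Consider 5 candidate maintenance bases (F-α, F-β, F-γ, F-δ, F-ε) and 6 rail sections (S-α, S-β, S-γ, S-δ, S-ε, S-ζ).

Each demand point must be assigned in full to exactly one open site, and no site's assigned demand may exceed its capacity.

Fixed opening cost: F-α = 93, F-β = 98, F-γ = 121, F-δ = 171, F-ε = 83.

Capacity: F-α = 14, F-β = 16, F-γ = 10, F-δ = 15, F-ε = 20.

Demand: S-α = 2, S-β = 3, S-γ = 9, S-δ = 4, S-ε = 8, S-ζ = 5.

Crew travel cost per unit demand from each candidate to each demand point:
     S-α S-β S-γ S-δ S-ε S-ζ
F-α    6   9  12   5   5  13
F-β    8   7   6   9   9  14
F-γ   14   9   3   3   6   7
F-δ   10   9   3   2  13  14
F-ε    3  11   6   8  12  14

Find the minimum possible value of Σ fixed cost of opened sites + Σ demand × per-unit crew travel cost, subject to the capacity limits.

Open {F-α, F-ε}; cheapest assignment that respects the capacities:
  F-α (cap 14, load 12): S-δ, S-ε — cost 4×5 + 8×5 = 60
  F-ε (cap 20, load 19): S-α, S-β, S-γ, S-ζ — cost 2×3 + 3×11 + 9×6 + 5×14 = 163
  Shipping 223, fixed 176 → total 399.
  Any other capacity-feasible assignment to {F-α, F-ε} ships for at least 223.
Compare {F-β, F-ε}: its best feasible assignment gives total 436.
Compare {F-α, F-γ, F-ε}: its best feasible assignment gives total 471.
Every other set of open sites that can feasibly serve all demand totals ≥ 436 even under its best assignment. Minimum: 399.

399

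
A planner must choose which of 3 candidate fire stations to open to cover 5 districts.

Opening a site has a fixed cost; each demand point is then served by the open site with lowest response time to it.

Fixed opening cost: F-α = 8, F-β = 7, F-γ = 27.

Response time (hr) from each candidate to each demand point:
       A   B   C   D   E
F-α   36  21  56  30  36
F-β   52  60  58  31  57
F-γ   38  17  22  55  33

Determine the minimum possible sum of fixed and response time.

Open {F-α, F-γ}: assign each demand point to its cheapest open site.
  A→F-α 36, B→F-γ 17, C→F-γ 22, D→F-α 30, E→F-γ 33
  response time 138, fixed 35 → total 173.
Compare {F-β, F-γ}: response time 141 + fixed 34 = 175.
Compare {F-α, F-β, F-γ}: response time 138 + fixed 42 = 180.
Compare {F-α}: response time 179 + fixed 8 = 187.
All other subsets cost ≥ 175. Minimum total cost: 173.

173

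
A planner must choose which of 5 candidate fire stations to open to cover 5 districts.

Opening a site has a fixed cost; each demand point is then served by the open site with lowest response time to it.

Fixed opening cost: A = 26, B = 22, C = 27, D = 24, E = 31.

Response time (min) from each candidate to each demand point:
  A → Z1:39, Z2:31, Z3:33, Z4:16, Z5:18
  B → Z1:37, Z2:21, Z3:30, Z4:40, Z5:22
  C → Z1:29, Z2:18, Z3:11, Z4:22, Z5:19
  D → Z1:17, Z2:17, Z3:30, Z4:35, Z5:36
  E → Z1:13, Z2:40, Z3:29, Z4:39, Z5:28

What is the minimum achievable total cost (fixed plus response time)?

126

Open {C}: assign each demand point to its cheapest open site.
  Z1→C 29, Z2→C 18, Z3→C 11, Z4→C 22, Z5→C 19
  response time 99, fixed 27 → total 126.
Compare {C, D}: response time 86 + fixed 51 = 137.
Compare {C, E}: response time 83 + fixed 58 = 141.
Compare {A, C}: response time 92 + fixed 53 = 145.
All other subsets cost ≥ 137. Minimum total cost: 126.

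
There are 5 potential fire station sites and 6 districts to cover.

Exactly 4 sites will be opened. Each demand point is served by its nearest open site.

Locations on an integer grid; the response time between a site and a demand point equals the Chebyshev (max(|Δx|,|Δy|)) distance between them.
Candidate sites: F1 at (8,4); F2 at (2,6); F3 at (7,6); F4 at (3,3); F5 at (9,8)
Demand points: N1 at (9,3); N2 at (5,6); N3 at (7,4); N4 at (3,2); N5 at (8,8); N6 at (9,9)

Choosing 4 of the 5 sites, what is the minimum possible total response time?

Open {F1, F3, F4, F5}.
  N1→F1 1, N2→F3 2, N3→F1 1, N4→F4 1, N5→F5 1, N6→F5 1  ⇒ total 7.
Compare {F1, F2, F4, F5}: total 8.
Compare {F1, F2, F3, F4}: total 10.
No size-4 selection does better; minimum is 7.

7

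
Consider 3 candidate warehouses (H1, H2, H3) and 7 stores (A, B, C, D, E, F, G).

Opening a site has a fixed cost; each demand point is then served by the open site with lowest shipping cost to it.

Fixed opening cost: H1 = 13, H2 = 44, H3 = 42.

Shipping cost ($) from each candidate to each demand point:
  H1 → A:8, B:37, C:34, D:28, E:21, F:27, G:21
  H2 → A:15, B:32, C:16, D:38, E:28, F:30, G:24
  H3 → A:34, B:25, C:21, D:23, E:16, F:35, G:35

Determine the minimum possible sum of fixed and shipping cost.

189

Open {H1}: assign each demand point to its cheapest open site.
  A→H1 8, B→H1 37, C→H1 34, D→H1 28, E→H1 21, F→H1 27, G→H1 21
  shipping cost 176, fixed 13 → total 189.
Compare {H1, H3}: shipping cost 141 + fixed 55 = 196.
Compare {H1, H2}: shipping cost 153 + fixed 57 = 210.
Compare {H2}: shipping cost 183 + fixed 44 = 227.
All other subsets cost ≥ 196. Minimum total cost: 189.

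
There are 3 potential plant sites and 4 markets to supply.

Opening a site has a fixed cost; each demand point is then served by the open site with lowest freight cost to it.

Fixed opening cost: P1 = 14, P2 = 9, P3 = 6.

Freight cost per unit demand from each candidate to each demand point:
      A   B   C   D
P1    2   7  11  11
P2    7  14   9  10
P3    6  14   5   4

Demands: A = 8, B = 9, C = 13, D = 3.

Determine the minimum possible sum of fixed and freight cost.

176

Open {P1, P3}: assign each demand point to its cheapest open site.
  A→P1 8×2=16, B→P1 9×7=63, C→P3 13×5=65, D→P3 3×4=12
  freight cost 156, fixed 20 → total 176.
Compare {P1, P2, P3}: freight cost 156 + fixed 29 = 185.
Compare {P1, P2}: freight cost 226 + fixed 23 = 249.
Compare {P3}: freight cost 251 + fixed 6 = 257.
All other subsets cost ≥ 185. Minimum total cost: 176.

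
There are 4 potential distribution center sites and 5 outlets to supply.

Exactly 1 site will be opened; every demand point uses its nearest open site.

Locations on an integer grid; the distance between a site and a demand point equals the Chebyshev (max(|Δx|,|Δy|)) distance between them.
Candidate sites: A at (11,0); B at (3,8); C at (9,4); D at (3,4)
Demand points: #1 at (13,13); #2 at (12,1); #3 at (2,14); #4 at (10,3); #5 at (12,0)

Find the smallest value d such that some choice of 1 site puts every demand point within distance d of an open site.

Open {B}.
  Farthest demand point is #1 at distance 10 (to B); all others are ≤ 10.
With {C} the worst case is 10.
With {D} the worst case is 10.
No size-1 selection achieves below 10.

10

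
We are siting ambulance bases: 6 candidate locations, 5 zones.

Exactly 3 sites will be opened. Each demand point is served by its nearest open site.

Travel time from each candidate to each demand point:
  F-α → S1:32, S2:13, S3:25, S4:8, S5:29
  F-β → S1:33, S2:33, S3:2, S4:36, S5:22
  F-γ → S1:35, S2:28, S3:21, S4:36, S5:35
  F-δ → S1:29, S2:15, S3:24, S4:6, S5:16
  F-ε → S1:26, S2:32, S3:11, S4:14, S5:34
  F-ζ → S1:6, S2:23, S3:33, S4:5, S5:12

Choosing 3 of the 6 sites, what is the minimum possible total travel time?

38

Open {F-α, F-β, F-ζ}.
  S1→F-ζ 6, S2→F-α 13, S3→F-β 2, S4→F-ζ 5, S5→F-ζ 12  ⇒ total 38.
Compare {F-β, F-δ, F-ζ}: total 40.
Compare {F-α, F-ε, F-ζ}: total 47.
No size-3 selection does better; minimum is 38.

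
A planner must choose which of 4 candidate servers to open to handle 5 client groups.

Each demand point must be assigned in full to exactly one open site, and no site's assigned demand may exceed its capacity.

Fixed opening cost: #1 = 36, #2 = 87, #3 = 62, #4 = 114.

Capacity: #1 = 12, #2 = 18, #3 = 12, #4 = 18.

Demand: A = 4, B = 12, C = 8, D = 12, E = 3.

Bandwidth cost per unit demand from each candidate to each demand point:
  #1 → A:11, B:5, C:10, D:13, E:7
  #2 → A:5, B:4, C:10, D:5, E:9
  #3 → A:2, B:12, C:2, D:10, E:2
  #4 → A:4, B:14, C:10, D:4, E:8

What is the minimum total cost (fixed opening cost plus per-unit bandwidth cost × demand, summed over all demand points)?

Open {#1, #2, #3}; cheapest assignment that respects the capacities:
  #1 (cap 12, load 12): B — cost 12×5 = 60
  #2 (cap 18, load 16): A, D — cost 4×5 + 12×5 = 80
  #3 (cap 12, load 11): C, E — cost 8×2 + 3×2 = 22
  Shipping 162, fixed 185 → total 347.
  Any other capacity-feasible assignment to {#1, #2, #3} ships for at least 162.
Compare {#1, #3, #4}: its best feasible assignment gives total 358.
Compare {#2, #3, #4}: its best feasible assignment gives total 397.
Every other set of open sites that can feasibly serve all demand totals ≥ 358 even under its best assignment. Minimum: 347.

347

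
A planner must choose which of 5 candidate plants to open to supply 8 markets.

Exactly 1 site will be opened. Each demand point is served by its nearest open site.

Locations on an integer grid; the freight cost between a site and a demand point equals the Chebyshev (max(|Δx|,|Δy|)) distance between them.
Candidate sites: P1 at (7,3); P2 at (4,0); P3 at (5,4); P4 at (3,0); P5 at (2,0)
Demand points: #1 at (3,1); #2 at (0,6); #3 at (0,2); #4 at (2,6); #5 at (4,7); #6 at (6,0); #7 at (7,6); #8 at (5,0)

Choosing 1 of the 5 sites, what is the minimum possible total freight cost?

29

Open {P3}.
  #1→P3 3, #2→P3 5, #3→P3 5, #4→P3 3, #5→P3 3, #6→P3 4, #7→P3 2, #8→P3 4  ⇒ total 29.
Compare {P2}: total 33.
Compare {P4}: total 34.
No size-1 selection does better; minimum is 29.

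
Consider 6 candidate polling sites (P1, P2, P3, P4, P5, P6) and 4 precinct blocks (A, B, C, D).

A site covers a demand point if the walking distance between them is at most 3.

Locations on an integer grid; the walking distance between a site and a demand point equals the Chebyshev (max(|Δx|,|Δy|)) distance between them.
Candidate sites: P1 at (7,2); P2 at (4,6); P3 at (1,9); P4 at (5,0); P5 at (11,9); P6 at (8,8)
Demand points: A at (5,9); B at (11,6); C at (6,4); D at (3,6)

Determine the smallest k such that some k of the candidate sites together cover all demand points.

2

Coverage sets (demand points within 3 of each site):
  P1: {C}
  P2: {A, C, D}
  P3: {D}
  P4: {}
  P5: {B}
  P6: {A, B}
No single site covers all 4 demand points.
But {P2, P5} covers everything, so the minimum is 2.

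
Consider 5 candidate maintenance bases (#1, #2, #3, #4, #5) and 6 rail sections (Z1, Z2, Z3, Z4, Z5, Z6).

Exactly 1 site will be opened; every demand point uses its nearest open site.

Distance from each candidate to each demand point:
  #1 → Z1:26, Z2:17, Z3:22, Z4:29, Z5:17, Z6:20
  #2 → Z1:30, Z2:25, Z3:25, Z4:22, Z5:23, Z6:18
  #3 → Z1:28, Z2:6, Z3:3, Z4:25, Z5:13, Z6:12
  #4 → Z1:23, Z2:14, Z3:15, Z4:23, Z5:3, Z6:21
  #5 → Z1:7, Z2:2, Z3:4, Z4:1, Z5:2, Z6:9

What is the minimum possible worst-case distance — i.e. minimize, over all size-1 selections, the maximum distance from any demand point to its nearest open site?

9

Open {#5}.
  Farthest demand point is Z6 at distance 9 (to #5); all others are ≤ 9.
With {#4} the worst case is 23.
With {#3} the worst case is 28.
No size-1 selection achieves below 9.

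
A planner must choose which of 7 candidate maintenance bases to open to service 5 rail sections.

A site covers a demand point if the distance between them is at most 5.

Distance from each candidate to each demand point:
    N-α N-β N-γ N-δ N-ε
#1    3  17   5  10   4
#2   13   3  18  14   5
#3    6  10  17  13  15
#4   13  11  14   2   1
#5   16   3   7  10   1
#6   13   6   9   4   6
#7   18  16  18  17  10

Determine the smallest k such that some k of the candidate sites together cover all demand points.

Coverage sets (demand points within 5 of each site):
  #1: {N-α, N-γ, N-ε}
  #2: {N-β, N-ε}
  #3: {}
  #4: {N-δ, N-ε}
  #5: {N-β, N-ε}
  #6: {N-δ}
  #7: {}
No 2 sites suffice: every size-2 union leaves at least one demand point uncovered.
But {#1, #2, #4} covers everything, so the minimum is 3.

3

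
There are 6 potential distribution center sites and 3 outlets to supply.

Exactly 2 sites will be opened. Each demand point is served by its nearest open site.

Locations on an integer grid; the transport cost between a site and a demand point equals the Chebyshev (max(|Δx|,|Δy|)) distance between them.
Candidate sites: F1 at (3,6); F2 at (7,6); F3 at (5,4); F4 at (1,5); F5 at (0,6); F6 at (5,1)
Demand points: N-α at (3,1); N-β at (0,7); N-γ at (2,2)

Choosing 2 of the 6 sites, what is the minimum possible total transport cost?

6

Open {F5, F6}.
  N-α→F6 2, N-β→F5 1, N-γ→F6 3  ⇒ total 6.
Compare {F3, F5}: total 7.
Compare {F4, F6}: total 7.
No size-2 selection does better; minimum is 6.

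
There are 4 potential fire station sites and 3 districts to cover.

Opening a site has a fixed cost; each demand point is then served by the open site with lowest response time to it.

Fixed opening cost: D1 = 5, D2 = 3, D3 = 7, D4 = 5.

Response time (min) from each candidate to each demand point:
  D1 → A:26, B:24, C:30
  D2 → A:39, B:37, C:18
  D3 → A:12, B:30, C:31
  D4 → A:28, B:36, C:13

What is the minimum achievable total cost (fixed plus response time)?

66

Open {D1, D3, D4}: assign each demand point to its cheapest open site.
  A→D3 12, B→D1 24, C→D4 13
  response time 49, fixed 17 → total 66.
Compare {D3, D4}: response time 55 + fixed 12 = 67.
Compare {D1, D2, D3}: response time 54 + fixed 15 = 69.
Compare {D1, D2, D3, D4}: response time 49 + fixed 20 = 69.
All other subsets cost ≥ 67. Minimum total cost: 66.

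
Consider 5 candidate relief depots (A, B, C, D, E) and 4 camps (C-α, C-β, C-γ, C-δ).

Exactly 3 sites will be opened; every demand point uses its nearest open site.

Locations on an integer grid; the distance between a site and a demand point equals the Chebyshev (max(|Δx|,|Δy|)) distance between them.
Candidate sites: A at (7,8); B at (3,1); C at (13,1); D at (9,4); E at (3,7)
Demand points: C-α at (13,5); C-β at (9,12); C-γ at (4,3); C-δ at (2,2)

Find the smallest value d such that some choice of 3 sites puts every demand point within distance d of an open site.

4

Open {A, B, C}.
  Farthest demand point is C-α at distance 4 (to C); all others are ≤ 4.
With {A, B, D} the worst case is 4.
With {A, C, E} the worst case is 5.
No size-3 selection achieves below 4.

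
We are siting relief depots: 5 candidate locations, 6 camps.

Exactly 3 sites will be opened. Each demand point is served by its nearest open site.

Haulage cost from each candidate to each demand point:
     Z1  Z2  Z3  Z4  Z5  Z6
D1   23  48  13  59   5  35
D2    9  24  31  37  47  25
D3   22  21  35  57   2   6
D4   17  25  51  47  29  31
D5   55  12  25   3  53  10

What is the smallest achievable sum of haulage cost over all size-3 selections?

52

Open {D1, D2, D5}.
  Z1→D2 9, Z2→D5 12, Z3→D1 13, Z4→D5 3, Z5→D1 5, Z6→D5 10  ⇒ total 52.
Compare {D2, D3, D5}: total 57.
Compare {D1, D3, D5}: total 58.
No size-3 selection does better; minimum is 52.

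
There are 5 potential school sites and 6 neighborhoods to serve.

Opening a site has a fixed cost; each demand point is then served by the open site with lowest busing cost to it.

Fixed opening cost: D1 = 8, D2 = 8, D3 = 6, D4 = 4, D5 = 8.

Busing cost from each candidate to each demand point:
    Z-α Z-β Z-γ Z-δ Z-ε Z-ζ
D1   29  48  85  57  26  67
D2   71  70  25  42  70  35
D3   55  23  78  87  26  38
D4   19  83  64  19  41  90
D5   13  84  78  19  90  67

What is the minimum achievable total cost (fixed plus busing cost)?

Open {D2, D3, D5}: assign each demand point to its cheapest open site.
  Z-α→D5 13, Z-β→D3 23, Z-γ→D2 25, Z-δ→D5 19, Z-ε→D3 26, Z-ζ→D2 35
  busing cost 141, fixed 22 → total 163.
Compare {D2, D3, D4}: busing cost 147 + fixed 18 = 165.
Compare {D2, D3, D4, D5}: busing cost 141 + fixed 26 = 167.
Compare {D1, D2, D3, D5}: busing cost 141 + fixed 30 = 171.
All other subsets cost ≥ 165. Minimum total cost: 163.

163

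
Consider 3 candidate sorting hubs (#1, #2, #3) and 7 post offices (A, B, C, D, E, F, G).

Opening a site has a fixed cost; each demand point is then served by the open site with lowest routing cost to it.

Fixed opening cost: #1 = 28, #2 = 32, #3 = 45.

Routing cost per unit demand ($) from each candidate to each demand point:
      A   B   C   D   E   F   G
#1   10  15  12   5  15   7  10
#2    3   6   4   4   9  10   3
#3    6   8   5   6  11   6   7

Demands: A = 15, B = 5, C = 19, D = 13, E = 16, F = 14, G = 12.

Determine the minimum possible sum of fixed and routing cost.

541

Open {#1, #2}: assign each demand point to its cheapest open site.
  A→#2 15×3=45, B→#2 5×6=30, C→#2 19×4=76, D→#2 13×4=52, E→#2 16×9=144, F→#1 14×7=98, G→#2 12×3=36
  routing cost 481, fixed 60 → total 541.
Compare {#2, #3}: routing cost 467 + fixed 77 = 544.
Compare {#2}: routing cost 523 + fixed 32 = 555.
Compare {#1, #2, #3}: routing cost 467 + fixed 105 = 572.
All other subsets cost ≥ 544. Minimum total cost: 541.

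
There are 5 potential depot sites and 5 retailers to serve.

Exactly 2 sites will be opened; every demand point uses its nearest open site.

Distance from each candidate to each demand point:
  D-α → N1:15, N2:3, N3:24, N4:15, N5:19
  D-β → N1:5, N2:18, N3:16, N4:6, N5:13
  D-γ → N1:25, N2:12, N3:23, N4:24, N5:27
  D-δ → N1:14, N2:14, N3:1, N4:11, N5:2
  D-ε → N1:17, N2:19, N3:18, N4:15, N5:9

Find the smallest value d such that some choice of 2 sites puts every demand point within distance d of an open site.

Open {D-α, D-δ}.
  Farthest demand point is N1 at distance 14 (to D-δ); all others are ≤ 14.
With {D-β, D-δ} the worst case is 14.
With {D-γ, D-δ} the worst case is 14.
No size-2 selection achieves below 14.

14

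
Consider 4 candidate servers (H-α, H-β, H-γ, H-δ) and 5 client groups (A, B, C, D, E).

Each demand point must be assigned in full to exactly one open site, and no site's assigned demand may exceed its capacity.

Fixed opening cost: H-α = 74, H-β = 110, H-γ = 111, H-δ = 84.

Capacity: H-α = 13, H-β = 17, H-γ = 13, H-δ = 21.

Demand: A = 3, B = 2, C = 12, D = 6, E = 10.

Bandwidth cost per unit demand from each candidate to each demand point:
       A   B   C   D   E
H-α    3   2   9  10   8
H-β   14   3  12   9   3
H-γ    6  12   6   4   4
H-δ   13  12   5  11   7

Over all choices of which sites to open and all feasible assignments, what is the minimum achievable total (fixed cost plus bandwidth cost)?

395

Open {H-β, H-δ}; cheapest assignment that respects the capacities:
  H-β (cap 17, load 12): B, E — cost 2×3 + 10×3 = 36
  H-δ (cap 21, load 21): A, C, D — cost 3×13 + 12×5 + 6×11 = 165
  Shipping 201, fixed 194 → total 395.
  Any other capacity-feasible assignment to {H-β, H-δ} ships for at least 201.
Compare {H-α, H-δ}: its best feasible assignment gives total 397.
Compare {H-γ, H-δ}: its best feasible assignment gives total 403.
Every other set of open sites that can feasibly serve all demand totals ≥ 397 even under its best assignment. Minimum: 395.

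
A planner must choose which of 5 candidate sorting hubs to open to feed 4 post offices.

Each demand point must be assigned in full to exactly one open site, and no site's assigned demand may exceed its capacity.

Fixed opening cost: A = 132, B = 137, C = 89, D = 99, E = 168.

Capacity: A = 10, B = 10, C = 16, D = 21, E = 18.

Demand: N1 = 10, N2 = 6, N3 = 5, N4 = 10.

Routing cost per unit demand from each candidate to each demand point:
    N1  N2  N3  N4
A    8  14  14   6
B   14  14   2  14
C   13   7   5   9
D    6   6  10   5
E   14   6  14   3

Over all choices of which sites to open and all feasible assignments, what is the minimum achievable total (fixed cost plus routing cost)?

Open {C, D}; cheapest assignment that respects the capacities:
  C (cap 16, load 11): N2, N3 — cost 6×7 + 5×5 = 67
  D (cap 21, load 20): N1, N4 — cost 10×6 + 10×5 = 110
  Shipping 177, fixed 188 → total 365.
  Any other capacity-feasible assignment to {C, D} ships for at least 177.
Compare {A, D}: its best feasible assignment gives total 437.
Compare {D, E}: its best feasible assignment gives total 443.
Every other set of open sites that can feasibly serve all demand totals ≥ 437 even under its best assignment. Minimum: 365.

365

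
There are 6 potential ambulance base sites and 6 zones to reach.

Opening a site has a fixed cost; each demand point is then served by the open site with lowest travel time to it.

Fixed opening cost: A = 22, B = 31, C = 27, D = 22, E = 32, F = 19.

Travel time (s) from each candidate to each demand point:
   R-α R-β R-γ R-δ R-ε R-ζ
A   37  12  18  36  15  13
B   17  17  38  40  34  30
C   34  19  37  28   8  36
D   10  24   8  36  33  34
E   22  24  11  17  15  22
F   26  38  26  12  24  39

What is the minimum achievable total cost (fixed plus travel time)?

133

Open {A, D, F}: assign each demand point to its cheapest open site.
  R-α→D 10, R-β→A 12, R-γ→D 8, R-δ→F 12, R-ε→A 15, R-ζ→A 13
  travel time 70, fixed 63 → total 133.
Compare {A, F}: travel time 96 + fixed 41 = 137.
Compare {A, D}: travel time 94 + fixed 44 = 138.
Compare {E}: travel time 111 + fixed 32 = 143.
All other subsets cost ≥ 137. Minimum total cost: 133.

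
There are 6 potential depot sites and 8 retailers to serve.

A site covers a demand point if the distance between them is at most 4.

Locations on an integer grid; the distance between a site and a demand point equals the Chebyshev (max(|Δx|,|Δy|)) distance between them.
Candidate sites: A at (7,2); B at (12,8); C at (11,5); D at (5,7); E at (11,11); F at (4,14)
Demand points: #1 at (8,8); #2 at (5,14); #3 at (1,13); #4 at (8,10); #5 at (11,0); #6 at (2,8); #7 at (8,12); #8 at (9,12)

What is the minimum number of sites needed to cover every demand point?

4

Coverage sets (demand points within 4 of each site):
  A: {#5}
  B: {#1, #4, #7, #8}
  C: {#1}
  D: {#1, #4, #6}
  E: {#1, #4, #7, #8}
  F: {#2, #3, #4, #7}
No 3 sites suffice: every size-3 union leaves at least one demand point uncovered.
But {A, B, D, F} covers everything, so the minimum is 4.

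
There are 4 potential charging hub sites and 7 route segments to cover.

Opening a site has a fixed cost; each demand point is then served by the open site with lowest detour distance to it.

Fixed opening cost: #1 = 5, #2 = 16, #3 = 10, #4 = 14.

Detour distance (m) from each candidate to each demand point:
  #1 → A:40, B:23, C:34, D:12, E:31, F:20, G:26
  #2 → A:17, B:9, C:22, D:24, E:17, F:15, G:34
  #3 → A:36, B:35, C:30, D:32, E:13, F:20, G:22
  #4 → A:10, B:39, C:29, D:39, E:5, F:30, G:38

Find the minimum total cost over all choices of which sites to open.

134

Open {#1, #2, #4}: assign each demand point to its cheapest open site.
  A→#4 10, B→#2 9, C→#2 22, D→#1 12, E→#4 5, F→#2 15, G→#1 26
  detour distance 99, fixed 35 → total 134.
Compare {#1, #2}: detour distance 118 + fixed 21 = 139.
Compare {#1, #2, #3, #4}: detour distance 95 + fixed 45 = 140.
Compare {#1, #2, #3}: detour distance 110 + fixed 31 = 141.
All other subsets cost ≥ 139. Minimum total cost: 134.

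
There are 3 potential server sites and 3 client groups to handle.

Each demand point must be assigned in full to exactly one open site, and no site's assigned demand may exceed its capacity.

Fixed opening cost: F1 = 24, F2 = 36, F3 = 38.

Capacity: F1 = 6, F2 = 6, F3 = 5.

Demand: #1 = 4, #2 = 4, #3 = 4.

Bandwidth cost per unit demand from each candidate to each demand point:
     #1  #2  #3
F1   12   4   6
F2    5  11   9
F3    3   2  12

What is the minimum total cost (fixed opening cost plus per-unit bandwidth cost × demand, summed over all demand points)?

Open {F1, F2, F3}; cheapest assignment that respects the capacities:
  F1 (cap 6, load 4): #3 — cost 4×6 = 24
  F2 (cap 6, load 4): #1 — cost 4×5 = 20
  F3 (cap 5, load 4): #2 — cost 4×2 = 8
  Shipping 52, fixed 98 → total 150.
  Any other capacity-feasible assignment to {F1, F2, F3} ships for at least 52.
Total demand is 12; every other set of sites either has combined capacity below 12 or cannot fit the demands without splitting one across sites, so {F1, F2, F3} is the only feasible choice of open sites. Minimum: 150.

150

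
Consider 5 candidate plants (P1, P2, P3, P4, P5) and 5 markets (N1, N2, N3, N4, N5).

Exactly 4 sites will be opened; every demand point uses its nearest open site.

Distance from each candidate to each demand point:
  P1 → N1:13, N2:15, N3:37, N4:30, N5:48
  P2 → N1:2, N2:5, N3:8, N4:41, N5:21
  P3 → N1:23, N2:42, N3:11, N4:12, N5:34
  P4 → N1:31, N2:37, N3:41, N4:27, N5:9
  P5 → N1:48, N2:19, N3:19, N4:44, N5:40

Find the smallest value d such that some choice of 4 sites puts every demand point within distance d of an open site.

12

Open {P1, P2, P3, P4}.
  Farthest demand point is N4 at distance 12 (to P3); all others are ≤ 12.
With {P2, P3, P4, P5} the worst case is 12.
With {P1, P3, P4, P5} the worst case is 15.
No size-4 selection achieves below 12.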